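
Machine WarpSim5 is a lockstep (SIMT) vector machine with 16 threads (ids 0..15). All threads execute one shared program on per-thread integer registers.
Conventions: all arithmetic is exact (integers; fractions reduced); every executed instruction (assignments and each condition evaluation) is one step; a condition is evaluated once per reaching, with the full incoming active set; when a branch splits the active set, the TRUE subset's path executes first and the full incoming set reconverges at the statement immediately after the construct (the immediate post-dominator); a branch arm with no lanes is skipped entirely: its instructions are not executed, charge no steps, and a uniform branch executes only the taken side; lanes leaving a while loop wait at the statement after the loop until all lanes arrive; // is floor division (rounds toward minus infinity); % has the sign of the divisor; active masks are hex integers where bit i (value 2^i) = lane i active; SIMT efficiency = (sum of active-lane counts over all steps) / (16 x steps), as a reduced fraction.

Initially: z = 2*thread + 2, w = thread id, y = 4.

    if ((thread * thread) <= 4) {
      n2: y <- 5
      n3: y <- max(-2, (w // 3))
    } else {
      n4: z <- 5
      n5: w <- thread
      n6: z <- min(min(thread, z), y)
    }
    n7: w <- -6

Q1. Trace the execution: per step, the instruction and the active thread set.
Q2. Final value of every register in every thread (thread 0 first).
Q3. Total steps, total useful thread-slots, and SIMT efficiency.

step 0: eval ((thread * thread) <= 4) 0xffff
step 1: y <- 5                       0x0007
step 2: y <- max(-2, (w // 3))       0x0007
step 3: z <- 5                       0xfff8
step 4: w <- thread                  0xfff8
step 5: z <- min(min(thread, z), y)  0xfff8
step 6: w <- -6                      0xffff

Answer: 7 steps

z: 2,4,6,3,4,4,4,4,4,4,4,4,4,4,4,4
w: -6,-6,-6,-6,-6,-6,-6,-6,-6,-6,-6,-6,-6,-6,-6,-6
y: 0,0,0,4,4,4,4,4,4,4,4,4,4,4,4,4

steps = 7; useful = 77; efficiency = 77/112 = 11/16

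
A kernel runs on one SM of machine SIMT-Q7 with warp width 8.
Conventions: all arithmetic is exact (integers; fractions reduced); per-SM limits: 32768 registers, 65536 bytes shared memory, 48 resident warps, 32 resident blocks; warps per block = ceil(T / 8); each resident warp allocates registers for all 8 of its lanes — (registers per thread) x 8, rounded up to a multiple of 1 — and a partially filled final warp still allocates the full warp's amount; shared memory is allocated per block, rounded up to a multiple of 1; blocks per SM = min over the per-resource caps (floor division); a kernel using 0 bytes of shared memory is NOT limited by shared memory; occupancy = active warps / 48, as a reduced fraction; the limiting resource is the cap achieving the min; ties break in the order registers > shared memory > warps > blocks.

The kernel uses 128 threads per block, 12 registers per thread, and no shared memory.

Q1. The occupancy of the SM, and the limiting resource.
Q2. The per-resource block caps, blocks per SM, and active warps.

Answer: occupancy 1, limited by warps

registers: 21 blocks
shared memory: no limit (kernel uses none)
warps: 3 blocks
blocks: 32 blocks

Answer: 3 blocks, 48 active warps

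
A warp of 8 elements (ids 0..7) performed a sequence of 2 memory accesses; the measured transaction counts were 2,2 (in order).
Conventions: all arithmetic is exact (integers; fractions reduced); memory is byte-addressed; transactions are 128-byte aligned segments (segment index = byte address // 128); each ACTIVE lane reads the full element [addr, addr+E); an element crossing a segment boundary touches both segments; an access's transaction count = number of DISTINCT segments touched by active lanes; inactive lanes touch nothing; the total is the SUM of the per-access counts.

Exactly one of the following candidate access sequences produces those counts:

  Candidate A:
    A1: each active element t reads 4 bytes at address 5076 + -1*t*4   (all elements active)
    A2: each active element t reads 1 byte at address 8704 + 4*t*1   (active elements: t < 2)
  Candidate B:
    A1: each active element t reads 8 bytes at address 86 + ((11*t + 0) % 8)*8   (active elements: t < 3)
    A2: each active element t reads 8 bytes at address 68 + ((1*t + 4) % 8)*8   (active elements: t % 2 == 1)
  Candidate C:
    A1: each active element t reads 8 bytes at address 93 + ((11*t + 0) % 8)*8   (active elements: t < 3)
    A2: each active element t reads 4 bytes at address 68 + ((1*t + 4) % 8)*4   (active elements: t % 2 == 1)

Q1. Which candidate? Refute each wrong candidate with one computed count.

A: A1 gives 1 transaction, not 2
C: A2 gives 1 transaction, not 2
B: all counts match (2,2)

Answer: B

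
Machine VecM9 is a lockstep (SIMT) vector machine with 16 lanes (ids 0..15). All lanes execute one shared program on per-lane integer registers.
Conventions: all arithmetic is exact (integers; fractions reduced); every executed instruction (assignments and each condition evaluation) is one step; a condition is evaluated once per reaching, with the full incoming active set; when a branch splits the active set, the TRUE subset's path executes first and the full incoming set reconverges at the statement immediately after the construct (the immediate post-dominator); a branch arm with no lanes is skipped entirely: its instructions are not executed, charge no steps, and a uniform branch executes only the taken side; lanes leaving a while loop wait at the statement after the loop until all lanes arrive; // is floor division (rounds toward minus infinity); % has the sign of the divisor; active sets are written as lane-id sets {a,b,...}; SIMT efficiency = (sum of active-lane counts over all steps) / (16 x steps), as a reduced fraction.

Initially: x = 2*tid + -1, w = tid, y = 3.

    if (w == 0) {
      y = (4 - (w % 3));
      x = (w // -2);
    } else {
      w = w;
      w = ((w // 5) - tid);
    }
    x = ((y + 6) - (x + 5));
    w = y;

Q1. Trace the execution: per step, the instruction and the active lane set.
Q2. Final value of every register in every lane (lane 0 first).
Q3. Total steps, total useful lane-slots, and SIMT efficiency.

step 0: eval (w == 0)                {0,1,2,3,4,5,6,7,8,9,10,11,12,13,14,15}
step 1: y <- (4 - (w % 3))           {0}
step 2: x <- (w // -2)               {0}
step 3: w <- w                       {1,2,3,4,5,6,7,8,9,10,11,12,13,14,15}
step 4: w <- ((w // 5) - tid)        {1,2,3,4,5,6,7,8,9,10,11,12,13,14,15}
step 5: x <- ((y + 6) - (x + 5))     {0,1,2,3,4,5,6,7,8,9,10,11,12,13,14,15}
step 6: w <- y                       {0,1,2,3,4,5,6,7,8,9,10,11,12,13,14,15}

Answer: 7 steps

x: 5,3,1,-1,-3,-5,-7,-9,-11,-13,-15,-17,-19,-21,-23,-25
w: 4,3,3,3,3,3,3,3,3,3,3,3,3,3,3,3
y: 4,3,3,3,3,3,3,3,3,3,3,3,3,3,3,3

steps = 7; useful = 80; efficiency = 80/112 = 5/7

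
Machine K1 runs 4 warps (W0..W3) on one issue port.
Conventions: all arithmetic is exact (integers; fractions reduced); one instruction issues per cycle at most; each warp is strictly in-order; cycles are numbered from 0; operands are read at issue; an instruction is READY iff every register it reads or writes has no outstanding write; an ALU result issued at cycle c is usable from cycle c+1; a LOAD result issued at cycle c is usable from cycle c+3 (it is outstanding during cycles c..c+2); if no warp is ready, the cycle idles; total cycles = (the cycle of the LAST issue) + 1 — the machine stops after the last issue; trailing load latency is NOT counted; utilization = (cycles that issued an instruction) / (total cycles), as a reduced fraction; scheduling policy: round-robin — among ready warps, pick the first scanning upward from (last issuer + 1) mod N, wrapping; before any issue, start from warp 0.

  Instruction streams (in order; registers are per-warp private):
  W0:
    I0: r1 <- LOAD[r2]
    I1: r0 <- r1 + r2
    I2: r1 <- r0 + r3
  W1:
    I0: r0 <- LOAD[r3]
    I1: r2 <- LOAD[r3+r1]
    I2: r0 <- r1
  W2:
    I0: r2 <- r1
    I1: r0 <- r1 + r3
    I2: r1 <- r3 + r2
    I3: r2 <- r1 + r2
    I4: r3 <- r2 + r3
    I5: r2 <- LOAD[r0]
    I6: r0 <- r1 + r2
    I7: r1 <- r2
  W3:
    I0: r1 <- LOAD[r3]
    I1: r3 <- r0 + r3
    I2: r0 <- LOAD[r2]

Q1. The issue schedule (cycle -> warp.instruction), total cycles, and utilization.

cycle 0: W0.I0
cycle 1: W1.I0
cycle 2: W2.I0
cycle 3: W3.I0
cycle 4: W0.I1
cycle 5: W1.I1
cycle 6: W2.I1
cycle 7: W3.I1
cycle 8: W0.I2
cycle 9: W1.I2
cycle 10: W2.I2
cycle 11: W3.I2
cycle 12: W2.I3
cycle 13: W2.I4
cycle 14: W2.I5
cycle 15: idle
cycle 16: idle
cycle 17: W2.I6
cycle 18: W2.I7

Answer: 19 cycles, utilization 17/19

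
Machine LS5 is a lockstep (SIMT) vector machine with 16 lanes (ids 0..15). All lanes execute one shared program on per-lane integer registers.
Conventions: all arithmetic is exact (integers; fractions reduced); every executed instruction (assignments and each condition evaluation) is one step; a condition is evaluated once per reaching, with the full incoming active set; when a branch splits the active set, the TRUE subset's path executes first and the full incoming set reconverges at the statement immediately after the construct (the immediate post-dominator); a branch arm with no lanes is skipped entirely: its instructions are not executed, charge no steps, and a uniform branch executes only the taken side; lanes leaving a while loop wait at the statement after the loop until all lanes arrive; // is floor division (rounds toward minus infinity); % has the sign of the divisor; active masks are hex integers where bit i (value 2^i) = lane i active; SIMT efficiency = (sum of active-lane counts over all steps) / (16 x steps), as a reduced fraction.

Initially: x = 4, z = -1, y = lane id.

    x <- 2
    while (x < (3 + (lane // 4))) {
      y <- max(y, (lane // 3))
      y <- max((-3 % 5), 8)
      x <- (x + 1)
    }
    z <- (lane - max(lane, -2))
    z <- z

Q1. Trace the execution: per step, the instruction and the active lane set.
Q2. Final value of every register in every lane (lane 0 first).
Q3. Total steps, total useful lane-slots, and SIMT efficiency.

step 0: x <- 2                       0xffff
step 1: eval (x < (3 + (lane // 4))) 0xffff
step 2: y <- max(y, (lane // 3))     0xffff
step 3: y <- max((-3 % 5), 8)        0xffff
step 4: x <- (x + 1)                 0xffff
step 5: eval (x < (3 + (lane // 4))) 0xffff
step 6: y <- max(y, (lane // 3))     0xfff0
step 7: y <- max((-3 % 5), 8)        0xfff0
step 8: x <- (x + 1)                 0xfff0
step 9: eval (x < (3 + (lane // 4))) 0xfff0
step 10: y <- max(y, (lane // 3))     0xff00
step 11: y <- max((-3 % 5), 8)        0xff00
step 12: x <- (x + 1)                 0xff00
step 13: eval (x < (3 + (lane // 4))) 0xff00
step 14: y <- max(y, (lane // 3))     0xf000
step 15: y <- max((-3 % 5), 8)        0xf000
step 16: x <- (x + 1)                 0xf000
step 17: eval (x < (3 + (lane // 4))) 0xf000
step 18: z <- (lane - max(lane, -2))  0xffff
step 19: z <- z                       0xffff

Answer: 20 steps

x: 3,3,3,3,4,4,4,4,5,5,5,5,6,6,6,6
z: 0,0,0,0,0,0,0,0,0,0,0,0,0,0,0,0
y: 8,8,8,8,8,8,8,8,8,8,8,8,8,8,8,8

steps = 20; useful = 224; efficiency = 224/320 = 7/10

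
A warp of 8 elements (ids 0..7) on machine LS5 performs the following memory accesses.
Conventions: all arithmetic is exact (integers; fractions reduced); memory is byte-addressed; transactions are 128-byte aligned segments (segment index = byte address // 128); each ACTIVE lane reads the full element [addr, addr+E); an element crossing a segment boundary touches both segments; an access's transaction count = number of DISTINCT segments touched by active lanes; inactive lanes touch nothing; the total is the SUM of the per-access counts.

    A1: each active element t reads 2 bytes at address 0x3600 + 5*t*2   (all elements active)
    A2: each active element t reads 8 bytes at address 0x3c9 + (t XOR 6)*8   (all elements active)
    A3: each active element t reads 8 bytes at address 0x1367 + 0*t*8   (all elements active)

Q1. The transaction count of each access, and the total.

A1: 1 transaction
A2: 2 transactions
A3: 1 transaction

Answer: 1,2,1; total 4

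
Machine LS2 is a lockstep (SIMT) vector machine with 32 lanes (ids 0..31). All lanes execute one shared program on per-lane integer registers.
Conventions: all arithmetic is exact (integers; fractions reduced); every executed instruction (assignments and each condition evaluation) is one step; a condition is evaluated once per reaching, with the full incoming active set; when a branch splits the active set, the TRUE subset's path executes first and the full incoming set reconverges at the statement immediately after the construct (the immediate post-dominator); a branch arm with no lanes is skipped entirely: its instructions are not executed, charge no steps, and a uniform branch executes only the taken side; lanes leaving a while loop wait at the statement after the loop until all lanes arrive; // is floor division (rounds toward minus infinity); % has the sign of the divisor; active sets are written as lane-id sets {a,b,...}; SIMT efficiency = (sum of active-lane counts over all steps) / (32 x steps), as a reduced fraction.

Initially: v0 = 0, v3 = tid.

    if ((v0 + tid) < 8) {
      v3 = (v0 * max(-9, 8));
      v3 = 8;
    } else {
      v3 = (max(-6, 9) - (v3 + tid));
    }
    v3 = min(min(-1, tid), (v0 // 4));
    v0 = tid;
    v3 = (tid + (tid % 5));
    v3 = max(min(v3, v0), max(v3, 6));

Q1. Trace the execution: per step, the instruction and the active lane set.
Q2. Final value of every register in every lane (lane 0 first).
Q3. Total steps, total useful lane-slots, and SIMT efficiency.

step 0: eval ((v0 + tid) < 8)        {0,1,2,3,4,5,6,7,8,9,10,11,12,13,14,15,16,17,18,19,20,21,22,23,24,25,26,27,28,29,30,31}
step 1: v3 <- (v0 * max(-9, 8))      {0,1,2,3,4,5,6,7}
step 2: v3 <- 8                      {0,1,2,3,4,5,6,7}
step 3: v3 <- (max(-6, 9) - (v3 + tid)) {8,9,10,11,12,13,14,15,16,17,18,19,20,21,22,23,24,25,26,27,28,29,30,31}
step 4: v3 <- min(min(-1, tid), (v0 // 4)) {0,1,2,3,4,5,6,7,8,9,10,11,12,13,14,15,16,17,18,19,20,21,22,23,24,25,26,27,28,29,30,31}
step 5: v0 <- tid                    {0,1,2,3,4,5,6,7,8,9,10,11,12,13,14,15,16,17,18,19,20,21,22,23,24,25,26,27,28,29,30,31}
step 6: v3 <- (tid + (tid % 5))      {0,1,2,3,4,5,6,7,8,9,10,11,12,13,14,15,16,17,18,19,20,21,22,23,24,25,26,27,28,29,30,31}
step 7: v3 <- max(min(v3, v0), max(v3, 6)) {0,1,2,3,4,5,6,7,8,9,10,11,12,13,14,15,16,17,18,19,20,21,22,23,24,25,26,27,28,29,30,31}

Answer: 8 steps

v0: 0,1,2,3,4,5,6,7,8,9,10,11,12,13,14,15,16,17,18,19,20,21,22,23,24,25,26,27,28,29,30,31
v3: 6,6,6,6,8,6,7,9,11,13,10,12,14,16,18,15,17,19,21,23,20,22,24,26,28,25,27,29,31,33,30,32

steps = 8; useful = 200; efficiency = 200/256 = 25/32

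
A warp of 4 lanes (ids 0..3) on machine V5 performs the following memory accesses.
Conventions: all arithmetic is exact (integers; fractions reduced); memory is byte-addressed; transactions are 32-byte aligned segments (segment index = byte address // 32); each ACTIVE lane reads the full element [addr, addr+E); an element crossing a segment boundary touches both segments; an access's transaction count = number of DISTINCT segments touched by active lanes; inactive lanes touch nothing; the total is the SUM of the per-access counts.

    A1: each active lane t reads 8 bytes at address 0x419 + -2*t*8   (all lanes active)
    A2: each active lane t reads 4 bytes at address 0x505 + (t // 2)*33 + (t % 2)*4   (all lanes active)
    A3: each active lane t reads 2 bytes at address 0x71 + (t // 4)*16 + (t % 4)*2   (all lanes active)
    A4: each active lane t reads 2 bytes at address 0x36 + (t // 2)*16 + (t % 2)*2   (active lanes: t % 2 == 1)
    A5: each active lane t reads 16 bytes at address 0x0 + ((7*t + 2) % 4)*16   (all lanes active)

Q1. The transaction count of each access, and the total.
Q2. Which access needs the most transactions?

A1: 3 transactions
A2: 2 transactions
A3: 1 transaction
A4: 2 transactions
A5: 2 transactions

Answer: 3,2,1,2,2; total 10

Answer: A1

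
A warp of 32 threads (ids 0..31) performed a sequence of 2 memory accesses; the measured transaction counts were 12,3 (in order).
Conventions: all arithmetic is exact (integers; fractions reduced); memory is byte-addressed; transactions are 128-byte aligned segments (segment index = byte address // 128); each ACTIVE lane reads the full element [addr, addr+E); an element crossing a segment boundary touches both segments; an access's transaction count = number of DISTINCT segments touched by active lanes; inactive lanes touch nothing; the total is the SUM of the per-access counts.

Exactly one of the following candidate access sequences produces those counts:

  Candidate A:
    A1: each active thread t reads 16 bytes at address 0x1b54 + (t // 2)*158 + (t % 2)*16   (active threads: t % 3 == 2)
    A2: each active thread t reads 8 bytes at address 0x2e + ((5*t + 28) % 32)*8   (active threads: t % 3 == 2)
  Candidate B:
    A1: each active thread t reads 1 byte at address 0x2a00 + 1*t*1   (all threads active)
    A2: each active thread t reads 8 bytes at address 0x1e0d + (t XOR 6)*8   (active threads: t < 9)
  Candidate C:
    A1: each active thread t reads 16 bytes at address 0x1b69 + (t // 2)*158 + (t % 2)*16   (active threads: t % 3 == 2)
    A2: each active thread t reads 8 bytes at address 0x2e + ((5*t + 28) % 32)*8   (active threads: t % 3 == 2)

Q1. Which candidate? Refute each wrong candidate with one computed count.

B: A1 gives 1 transaction, not 12
C: A1 gives 10 transactions, not 12
A: all counts match (12,3)

Answer: A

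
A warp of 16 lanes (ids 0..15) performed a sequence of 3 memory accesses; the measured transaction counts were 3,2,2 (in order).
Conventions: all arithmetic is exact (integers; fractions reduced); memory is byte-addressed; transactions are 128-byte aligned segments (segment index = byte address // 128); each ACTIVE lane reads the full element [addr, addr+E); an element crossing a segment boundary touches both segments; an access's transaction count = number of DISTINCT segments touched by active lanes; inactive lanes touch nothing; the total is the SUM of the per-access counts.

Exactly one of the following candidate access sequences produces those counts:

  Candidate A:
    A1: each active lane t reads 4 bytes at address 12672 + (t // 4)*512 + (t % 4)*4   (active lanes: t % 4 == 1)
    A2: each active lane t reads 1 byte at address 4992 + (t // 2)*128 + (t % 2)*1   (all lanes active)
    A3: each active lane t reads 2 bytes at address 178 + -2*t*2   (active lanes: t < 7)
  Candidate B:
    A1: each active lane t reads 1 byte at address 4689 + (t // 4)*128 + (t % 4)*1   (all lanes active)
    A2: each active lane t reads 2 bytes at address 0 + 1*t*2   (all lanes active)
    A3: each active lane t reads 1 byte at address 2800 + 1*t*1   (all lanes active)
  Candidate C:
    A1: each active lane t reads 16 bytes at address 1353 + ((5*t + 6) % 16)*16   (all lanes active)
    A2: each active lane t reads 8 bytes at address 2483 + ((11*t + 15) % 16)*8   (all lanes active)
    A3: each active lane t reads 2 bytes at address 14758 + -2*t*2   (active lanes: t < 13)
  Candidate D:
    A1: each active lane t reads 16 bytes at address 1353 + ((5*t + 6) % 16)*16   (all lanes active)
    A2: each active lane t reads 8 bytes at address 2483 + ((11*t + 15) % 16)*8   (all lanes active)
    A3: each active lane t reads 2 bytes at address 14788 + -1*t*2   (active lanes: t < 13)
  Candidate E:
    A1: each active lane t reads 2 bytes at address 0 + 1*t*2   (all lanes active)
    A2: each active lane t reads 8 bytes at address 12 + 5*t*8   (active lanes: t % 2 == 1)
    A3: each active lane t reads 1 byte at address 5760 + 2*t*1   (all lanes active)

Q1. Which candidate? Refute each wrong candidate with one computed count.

A: A1 gives 4 transactions, not 3
B: A1 gives 4 transactions, not 3
D: A3 gives 1 transaction, not 2
E: A1 gives 1 transaction, not 3
C: all counts match (3,2,2)

Answer: C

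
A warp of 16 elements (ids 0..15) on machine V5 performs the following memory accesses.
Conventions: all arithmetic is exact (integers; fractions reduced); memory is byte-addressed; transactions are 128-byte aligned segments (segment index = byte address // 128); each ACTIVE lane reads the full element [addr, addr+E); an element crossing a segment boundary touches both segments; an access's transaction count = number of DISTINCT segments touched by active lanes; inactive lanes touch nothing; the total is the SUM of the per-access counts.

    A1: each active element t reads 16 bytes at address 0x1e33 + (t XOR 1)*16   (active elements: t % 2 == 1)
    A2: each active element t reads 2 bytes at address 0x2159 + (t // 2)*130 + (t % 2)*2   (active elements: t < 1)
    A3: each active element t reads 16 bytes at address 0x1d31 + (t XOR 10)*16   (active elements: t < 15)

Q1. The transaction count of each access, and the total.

A1: 3 transactions
A2: 1 transaction
A3: 3 transactions

Answer: 3,1,3; total 7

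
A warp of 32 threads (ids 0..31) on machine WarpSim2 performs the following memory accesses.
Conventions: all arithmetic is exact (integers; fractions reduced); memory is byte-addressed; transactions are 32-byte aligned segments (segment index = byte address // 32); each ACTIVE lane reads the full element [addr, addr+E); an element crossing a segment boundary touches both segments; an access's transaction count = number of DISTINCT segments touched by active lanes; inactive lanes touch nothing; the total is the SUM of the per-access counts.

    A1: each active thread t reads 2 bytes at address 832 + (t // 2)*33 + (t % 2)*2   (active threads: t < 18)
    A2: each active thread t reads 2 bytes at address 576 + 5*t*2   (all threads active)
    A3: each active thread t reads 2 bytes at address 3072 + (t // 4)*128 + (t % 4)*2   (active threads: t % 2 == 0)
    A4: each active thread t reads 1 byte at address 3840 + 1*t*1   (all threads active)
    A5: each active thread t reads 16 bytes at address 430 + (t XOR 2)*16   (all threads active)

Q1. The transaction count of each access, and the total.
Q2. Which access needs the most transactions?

A1: 9 transactions
A2: 10 transactions
A3: 8 transactions
A4: 1 transaction
A5: 17 transactions

Answer: 9,10,8,1,17; total 45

Answer: A5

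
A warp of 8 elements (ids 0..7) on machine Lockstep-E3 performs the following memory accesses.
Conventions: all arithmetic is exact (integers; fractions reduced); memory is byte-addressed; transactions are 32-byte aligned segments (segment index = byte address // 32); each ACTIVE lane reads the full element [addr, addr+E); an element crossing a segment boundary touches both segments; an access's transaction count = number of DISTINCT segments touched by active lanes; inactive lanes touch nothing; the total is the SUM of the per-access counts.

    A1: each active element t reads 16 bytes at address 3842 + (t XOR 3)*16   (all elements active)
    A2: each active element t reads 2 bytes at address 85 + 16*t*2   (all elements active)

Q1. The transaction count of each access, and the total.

A1: 5 transactions
A2: 8 transactions

Answer: 5,8; total 13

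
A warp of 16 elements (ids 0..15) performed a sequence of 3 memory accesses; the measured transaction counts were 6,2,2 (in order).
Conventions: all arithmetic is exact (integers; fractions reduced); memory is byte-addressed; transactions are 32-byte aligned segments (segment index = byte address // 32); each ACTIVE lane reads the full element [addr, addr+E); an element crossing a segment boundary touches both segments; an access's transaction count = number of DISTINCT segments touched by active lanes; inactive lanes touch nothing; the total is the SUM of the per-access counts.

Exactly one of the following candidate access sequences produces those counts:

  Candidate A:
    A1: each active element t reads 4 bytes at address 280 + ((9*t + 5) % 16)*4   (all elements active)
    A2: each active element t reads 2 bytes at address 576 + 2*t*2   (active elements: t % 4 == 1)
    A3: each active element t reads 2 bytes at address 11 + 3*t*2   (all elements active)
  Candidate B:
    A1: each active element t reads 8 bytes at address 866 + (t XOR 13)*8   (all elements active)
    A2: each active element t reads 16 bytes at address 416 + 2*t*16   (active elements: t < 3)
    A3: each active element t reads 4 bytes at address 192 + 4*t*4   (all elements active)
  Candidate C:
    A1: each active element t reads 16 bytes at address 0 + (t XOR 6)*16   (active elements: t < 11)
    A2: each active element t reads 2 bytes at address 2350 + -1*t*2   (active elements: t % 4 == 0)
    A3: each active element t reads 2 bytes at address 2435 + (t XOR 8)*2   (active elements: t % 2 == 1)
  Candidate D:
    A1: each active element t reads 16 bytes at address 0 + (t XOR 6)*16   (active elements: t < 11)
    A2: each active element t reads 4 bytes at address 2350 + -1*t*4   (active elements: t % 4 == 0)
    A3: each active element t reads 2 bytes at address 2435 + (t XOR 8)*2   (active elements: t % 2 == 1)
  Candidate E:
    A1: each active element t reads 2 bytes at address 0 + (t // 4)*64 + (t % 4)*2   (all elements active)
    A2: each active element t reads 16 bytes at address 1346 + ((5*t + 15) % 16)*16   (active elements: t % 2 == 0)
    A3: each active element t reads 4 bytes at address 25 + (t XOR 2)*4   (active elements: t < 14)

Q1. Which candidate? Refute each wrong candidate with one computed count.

A: A1 gives 3 transactions, not 6
B: A1 gives 5 transactions, not 6
D: A2 gives 3 transactions, not 2
E: A1 gives 4 transactions, not 6
C: all counts match (6,2,2)

Answer: C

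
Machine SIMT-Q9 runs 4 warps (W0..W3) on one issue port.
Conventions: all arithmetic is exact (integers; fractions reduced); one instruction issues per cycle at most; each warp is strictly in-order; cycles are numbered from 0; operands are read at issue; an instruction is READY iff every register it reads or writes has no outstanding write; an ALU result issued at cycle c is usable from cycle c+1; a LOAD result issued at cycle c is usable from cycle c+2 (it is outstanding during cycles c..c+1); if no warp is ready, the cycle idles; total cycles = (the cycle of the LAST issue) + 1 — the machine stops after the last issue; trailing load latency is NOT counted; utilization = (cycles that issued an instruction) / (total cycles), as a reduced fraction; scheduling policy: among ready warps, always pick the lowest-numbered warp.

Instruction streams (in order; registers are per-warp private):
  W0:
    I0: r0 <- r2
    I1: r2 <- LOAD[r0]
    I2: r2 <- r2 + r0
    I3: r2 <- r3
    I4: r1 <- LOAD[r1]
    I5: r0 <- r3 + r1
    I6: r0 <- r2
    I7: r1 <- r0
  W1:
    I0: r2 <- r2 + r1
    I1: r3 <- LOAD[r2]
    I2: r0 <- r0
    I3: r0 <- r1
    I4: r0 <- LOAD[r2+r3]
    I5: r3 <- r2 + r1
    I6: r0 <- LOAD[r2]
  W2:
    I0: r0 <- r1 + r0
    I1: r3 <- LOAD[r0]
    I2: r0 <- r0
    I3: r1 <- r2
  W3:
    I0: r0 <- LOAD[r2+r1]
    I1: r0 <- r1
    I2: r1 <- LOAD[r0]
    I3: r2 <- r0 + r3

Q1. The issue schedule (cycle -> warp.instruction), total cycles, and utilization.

cycle 0: W0.I0
cycle 1: W0.I1
cycle 2: W1.I0
cycle 3: W0.I2
cycle 4: W0.I3
cycle 5: W0.I4
cycle 6: W1.I1
cycle 7: W0.I5
cycle 8: W0.I6
cycle 9: W0.I7
cycle 10: W1.I2
cycle 11: W1.I3
cycle 12: W1.I4
cycle 13: W1.I5
cycle 14: W1.I6
cycle 15: W2.I0
cycle 16: W2.I1
cycle 17: W2.I2
cycle 18: W2.I3
cycle 19: W3.I0
cycle 20: idle
cycle 21: W3.I1
cycle 22: W3.I2
cycle 23: W3.I3

Answer: 24 cycles, utilization 23/24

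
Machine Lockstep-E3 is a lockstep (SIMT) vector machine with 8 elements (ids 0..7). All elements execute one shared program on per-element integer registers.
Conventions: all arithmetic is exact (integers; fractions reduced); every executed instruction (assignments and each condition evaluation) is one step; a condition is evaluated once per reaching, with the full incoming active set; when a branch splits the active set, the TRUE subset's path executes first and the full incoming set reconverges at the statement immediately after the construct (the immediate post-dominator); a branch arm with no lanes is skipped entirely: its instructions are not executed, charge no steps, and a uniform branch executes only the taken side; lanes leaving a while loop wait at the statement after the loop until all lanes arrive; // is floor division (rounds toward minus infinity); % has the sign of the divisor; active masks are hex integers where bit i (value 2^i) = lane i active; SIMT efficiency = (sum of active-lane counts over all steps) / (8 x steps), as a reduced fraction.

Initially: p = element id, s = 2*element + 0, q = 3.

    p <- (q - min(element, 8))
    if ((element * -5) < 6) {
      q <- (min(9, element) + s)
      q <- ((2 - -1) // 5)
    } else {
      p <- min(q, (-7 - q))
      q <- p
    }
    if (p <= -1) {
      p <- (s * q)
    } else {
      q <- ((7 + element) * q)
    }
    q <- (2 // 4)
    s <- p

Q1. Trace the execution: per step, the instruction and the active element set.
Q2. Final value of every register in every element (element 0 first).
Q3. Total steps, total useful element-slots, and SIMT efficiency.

step 0: p <- (q - min(element, 8))   0xff
step 1: eval ((element * -5) < 6)    0xff
step 2: q <- (min(9, element) + s)   0xff
step 3: q <- ((2 - -1) // 5)         0xff
step 4: eval (p <= -1)               0xff
step 5: p <- (s * q)                 0xf0
step 6: q <- ((7 + element) * q)     0x0f
step 7: q <- (2 // 4)                0xff
step 8: s <- p                       0xff

Answer: 9 steps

p: 3,2,1,0,0,0,0,0
s: 3,2,1,0,0,0,0,0
q: 0,0,0,0,0,0,0,0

steps = 9; useful = 64; efficiency = 64/72 = 8/9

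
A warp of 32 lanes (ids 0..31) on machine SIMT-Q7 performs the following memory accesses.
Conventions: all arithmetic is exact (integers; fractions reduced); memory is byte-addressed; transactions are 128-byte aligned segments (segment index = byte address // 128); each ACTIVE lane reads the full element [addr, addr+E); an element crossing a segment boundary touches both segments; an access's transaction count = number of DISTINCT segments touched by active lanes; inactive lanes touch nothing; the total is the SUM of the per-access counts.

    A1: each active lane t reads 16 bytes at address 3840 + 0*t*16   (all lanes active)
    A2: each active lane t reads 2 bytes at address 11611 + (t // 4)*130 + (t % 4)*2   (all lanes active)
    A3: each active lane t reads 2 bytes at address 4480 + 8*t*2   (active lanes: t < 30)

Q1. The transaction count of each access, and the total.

A1: 1 transaction
A2: 8 transactions
A3: 4 transactions

Answer: 1,8,4; total 13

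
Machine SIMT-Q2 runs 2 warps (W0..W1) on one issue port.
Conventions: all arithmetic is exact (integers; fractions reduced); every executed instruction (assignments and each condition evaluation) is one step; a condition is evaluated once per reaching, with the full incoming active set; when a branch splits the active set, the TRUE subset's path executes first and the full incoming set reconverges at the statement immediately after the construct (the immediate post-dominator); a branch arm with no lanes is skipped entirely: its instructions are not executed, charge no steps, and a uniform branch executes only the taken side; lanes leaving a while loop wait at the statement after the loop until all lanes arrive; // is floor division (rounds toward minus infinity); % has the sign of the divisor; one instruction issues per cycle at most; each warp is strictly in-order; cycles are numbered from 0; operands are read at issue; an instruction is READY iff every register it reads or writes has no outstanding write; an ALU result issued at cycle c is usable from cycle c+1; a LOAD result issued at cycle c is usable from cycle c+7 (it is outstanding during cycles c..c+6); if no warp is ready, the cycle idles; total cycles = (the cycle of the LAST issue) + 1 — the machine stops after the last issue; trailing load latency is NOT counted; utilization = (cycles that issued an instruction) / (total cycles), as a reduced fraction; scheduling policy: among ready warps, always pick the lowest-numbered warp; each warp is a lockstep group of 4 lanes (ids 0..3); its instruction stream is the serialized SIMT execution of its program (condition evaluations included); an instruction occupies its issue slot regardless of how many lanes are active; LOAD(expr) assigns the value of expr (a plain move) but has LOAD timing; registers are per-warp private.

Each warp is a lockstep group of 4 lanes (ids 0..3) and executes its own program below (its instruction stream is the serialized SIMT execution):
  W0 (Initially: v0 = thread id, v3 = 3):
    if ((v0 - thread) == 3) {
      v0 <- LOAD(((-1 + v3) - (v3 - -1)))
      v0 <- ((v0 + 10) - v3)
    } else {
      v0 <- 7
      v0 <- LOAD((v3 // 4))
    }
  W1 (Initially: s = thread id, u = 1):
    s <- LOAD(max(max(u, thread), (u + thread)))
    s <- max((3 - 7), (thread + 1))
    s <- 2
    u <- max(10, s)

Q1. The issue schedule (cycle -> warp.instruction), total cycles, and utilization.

cycle 0: W0.I0
cycle 1: W0.I1
cycle 2: W0.I2
cycle 3: W1.I0
cycle 4: idle
cycle 5: idle
cycle 6: idle
cycle 7: idle
cycle 8: idle
cycle 9: idle
cycle 10: W1.I1
cycle 11: W1.I2
cycle 12: W1.I3

Answer: 13 cycles, utilization 7/13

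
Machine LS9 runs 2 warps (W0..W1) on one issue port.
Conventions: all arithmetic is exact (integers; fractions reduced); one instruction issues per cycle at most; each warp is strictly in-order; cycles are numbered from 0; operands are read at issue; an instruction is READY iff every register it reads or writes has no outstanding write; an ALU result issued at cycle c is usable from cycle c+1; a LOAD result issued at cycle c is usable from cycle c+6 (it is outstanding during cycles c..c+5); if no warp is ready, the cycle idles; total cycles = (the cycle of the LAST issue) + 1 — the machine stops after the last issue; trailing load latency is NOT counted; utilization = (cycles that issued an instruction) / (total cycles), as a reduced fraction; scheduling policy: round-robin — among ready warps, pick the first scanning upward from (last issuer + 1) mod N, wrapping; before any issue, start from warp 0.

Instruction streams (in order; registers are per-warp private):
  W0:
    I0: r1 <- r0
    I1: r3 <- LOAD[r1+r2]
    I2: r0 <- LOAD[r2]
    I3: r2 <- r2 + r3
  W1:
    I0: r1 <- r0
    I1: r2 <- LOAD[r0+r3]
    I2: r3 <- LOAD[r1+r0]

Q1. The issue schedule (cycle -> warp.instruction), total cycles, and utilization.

cycle 0: W0.I0
cycle 1: W1.I0
cycle 2: W0.I1
cycle 3: W1.I1
cycle 4: W0.I2
cycle 5: W1.I2
cycle 6: idle
cycle 7: idle
cycle 8: W0.I3

Answer: 9 cycles, utilization 7/9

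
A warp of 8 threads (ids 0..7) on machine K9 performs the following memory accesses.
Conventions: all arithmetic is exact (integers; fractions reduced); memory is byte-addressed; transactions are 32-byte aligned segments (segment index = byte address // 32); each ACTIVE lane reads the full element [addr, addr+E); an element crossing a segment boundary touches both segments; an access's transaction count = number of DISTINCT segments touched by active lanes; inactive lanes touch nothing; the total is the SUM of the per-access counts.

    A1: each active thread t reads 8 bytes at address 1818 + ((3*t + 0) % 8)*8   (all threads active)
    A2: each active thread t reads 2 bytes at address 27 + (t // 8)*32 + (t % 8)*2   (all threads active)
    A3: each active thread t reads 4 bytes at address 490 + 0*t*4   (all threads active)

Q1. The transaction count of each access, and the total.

A1: 3 transactions
A2: 2 transactions
A3: 1 transaction

Answer: 3,2,1; total 6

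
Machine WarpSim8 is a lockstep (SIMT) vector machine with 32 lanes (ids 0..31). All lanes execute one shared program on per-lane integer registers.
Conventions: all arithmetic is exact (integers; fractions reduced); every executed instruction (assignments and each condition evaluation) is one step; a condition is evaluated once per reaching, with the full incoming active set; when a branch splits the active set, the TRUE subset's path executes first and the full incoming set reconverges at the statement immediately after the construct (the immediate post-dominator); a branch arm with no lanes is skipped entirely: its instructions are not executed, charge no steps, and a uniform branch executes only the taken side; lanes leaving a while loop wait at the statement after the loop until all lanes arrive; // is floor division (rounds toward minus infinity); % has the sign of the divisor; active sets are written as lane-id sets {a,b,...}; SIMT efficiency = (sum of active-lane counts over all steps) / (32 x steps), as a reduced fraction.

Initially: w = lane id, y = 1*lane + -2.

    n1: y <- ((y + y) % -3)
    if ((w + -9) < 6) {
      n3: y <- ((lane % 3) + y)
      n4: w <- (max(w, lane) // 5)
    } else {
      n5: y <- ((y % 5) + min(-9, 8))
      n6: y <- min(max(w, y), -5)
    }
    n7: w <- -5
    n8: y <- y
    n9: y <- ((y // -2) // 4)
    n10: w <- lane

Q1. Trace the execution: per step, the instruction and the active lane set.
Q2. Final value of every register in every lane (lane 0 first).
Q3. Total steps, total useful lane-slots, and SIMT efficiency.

step 0: y <- ((y + y) % -3)          {0,1,2,3,4,5,6,7,8,9,10,11,12,13,14,15,16,17,18,19,20,21,22,23,24,25,26,27,28,29,30,31}
step 1: eval ((w + -9) < 6)          {0,1,2,3,4,5,6,7,8,9,10,11,12,13,14,15,16,17,18,19,20,21,22,23,24,25,26,27,28,29,30,31}
step 2: y <- ((lane % 3) + y)        {0,1,2,3,4,5,6,7,8,9,10,11,12,13,14}
step 3: w <- (max(w, lane) // 5)     {0,1,2,3,4,5,6,7,8,9,10,11,12,13,14}
step 4: y <- ((y % 5) + min(-9, 8))  {15,16,17,18,19,20,21,22,23,24,25,26,27,28,29,30,31}
step 5: y <- min(max(w, y), -5)      {15,16,17,18,19,20,21,22,23,24,25,26,27,28,29,30,31}
step 6: w <- -5                      {0,1,2,3,4,5,6,7,8,9,10,11,12,13,14,15,16,17,18,19,20,21,22,23,24,25,26,27,28,29,30,31}
step 7: y <- y                       {0,1,2,3,4,5,6,7,8,9,10,11,12,13,14,15,16,17,18,19,20,21,22,23,24,25,26,27,28,29,30,31}
step 8: y <- ((y // -2) // 4)        {0,1,2,3,4,5,6,7,8,9,10,11,12,13,14,15,16,17,18,19,20,21,22,23,24,25,26,27,28,29,30,31}
step 9: w <- lane                    {0,1,2,3,4,5,6,7,8,9,10,11,12,13,14,15,16,17,18,19,20,21,22,23,24,25,26,27,28,29,30,31}

Answer: 10 steps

w: 0,1,2,3,4,5,6,7,8,9,10,11,12,13,14,15,16,17,18,19,20,21,22,23,24,25,26,27,28,29,30,31
y: 0,0,-1,0,0,-1,0,0,-1,0,0,-1,0,0,-1,0,0,0,0,0,0,0,0,0,0,0,0,0,0,0,0,0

steps = 10; useful = 256; efficiency = 256/320 = 4/5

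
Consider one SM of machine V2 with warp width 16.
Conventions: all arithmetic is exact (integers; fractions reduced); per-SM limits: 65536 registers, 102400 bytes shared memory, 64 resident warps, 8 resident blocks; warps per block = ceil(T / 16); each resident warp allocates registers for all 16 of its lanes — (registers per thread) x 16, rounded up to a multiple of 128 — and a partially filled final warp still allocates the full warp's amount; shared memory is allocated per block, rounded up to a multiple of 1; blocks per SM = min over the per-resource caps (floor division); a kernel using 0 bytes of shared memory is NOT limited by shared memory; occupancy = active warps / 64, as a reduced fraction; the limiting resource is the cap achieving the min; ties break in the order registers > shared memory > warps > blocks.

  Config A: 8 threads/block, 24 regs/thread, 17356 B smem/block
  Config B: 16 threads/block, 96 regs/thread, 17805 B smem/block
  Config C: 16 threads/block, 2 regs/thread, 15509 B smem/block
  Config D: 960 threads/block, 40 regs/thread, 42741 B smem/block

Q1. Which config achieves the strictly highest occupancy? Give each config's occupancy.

occupancies: A 5/64, B 5/64, C 3/32, D 15/16

Answer: D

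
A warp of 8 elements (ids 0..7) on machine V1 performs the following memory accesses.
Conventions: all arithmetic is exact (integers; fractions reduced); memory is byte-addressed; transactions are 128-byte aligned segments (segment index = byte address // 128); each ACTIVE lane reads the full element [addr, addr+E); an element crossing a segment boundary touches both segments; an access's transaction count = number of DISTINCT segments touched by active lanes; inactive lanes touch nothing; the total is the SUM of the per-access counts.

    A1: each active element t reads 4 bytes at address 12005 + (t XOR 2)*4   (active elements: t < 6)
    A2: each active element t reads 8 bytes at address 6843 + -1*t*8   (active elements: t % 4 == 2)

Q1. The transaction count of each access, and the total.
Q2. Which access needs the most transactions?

A1: 2 transactions
A2: 1 transaction

Answer: 2,1; total 3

Answer: A1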